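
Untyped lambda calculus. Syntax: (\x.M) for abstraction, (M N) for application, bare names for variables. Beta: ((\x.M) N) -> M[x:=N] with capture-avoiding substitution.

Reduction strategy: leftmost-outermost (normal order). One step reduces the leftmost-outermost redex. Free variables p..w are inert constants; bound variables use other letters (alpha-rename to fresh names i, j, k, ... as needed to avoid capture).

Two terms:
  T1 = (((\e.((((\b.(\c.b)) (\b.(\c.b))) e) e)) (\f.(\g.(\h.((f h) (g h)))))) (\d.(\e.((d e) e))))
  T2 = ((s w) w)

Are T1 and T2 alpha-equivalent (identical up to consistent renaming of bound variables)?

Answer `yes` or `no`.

Answer: no

Derivation:
Term 1: (((\e.((((\b.(\c.b)) (\b.(\c.b))) e) e)) (\f.(\g.(\h.((f h) (g h)))))) (\d.(\e.((d e) e))))
Term 2: ((s w) w)
Alpha-equivalence: compare structure up to binder renaming.
Result: False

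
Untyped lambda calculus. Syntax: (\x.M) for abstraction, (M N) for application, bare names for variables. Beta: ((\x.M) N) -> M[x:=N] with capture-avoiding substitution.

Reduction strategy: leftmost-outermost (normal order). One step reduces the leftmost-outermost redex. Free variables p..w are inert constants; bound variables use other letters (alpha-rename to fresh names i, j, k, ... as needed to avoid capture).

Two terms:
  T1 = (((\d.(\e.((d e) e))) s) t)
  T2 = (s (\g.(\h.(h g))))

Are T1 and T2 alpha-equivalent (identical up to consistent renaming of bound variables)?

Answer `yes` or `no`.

Term 1: (((\d.(\e.((d e) e))) s) t)
Term 2: (s (\g.(\h.(h g))))
Alpha-equivalence: compare structure up to binder renaming.
Result: False

Answer: no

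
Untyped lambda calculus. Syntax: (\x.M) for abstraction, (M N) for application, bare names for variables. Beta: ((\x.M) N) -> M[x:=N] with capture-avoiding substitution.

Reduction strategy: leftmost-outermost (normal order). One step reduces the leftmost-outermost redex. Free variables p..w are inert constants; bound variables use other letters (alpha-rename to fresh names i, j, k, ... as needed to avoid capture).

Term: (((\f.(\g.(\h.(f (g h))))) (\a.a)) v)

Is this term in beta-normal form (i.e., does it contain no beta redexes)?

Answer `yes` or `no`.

Answer: no

Derivation:
Term: (((\f.(\g.(\h.(f (g h))))) (\a.a)) v)
Found 1 beta redex(es).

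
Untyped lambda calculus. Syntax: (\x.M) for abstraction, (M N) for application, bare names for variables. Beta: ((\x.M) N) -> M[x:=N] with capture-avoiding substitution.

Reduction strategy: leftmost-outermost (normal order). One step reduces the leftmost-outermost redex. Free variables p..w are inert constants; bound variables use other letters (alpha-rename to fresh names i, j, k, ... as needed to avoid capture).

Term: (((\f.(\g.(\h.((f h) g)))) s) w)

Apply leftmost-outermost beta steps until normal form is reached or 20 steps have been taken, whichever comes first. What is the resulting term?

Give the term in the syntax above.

Answer: (\h.((s h) w))

Derivation:
Step 0: (((\f.(\g.(\h.((f h) g)))) s) w)
Step 1: ((\g.(\h.((s h) g))) w)
Step 2: (\h.((s h) w))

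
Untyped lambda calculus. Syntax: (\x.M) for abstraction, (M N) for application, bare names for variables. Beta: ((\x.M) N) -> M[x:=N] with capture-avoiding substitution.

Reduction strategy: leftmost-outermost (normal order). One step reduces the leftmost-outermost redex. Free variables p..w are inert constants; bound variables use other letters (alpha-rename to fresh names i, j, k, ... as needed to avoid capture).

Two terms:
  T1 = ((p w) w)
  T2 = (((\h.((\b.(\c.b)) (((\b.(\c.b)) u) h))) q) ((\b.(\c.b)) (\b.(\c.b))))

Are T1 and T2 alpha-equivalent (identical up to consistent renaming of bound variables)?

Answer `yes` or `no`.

Answer: no

Derivation:
Term 1: ((p w) w)
Term 2: (((\h.((\b.(\c.b)) (((\b.(\c.b)) u) h))) q) ((\b.(\c.b)) (\b.(\c.b))))
Alpha-equivalence: compare structure up to binder renaming.
Result: False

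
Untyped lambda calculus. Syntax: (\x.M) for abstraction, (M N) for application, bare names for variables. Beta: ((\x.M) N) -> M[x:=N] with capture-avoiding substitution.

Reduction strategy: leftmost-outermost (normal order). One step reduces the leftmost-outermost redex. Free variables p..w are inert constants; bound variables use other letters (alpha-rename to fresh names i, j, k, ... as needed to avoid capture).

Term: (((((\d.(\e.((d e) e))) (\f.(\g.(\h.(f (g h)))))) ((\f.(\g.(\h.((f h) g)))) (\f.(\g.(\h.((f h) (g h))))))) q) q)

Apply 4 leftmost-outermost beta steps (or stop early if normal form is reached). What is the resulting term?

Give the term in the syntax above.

Step 0: (((((\d.(\e.((d e) e))) (\f.(\g.(\h.(f (g h)))))) ((\f.(\g.(\h.((f h) g)))) (\f.(\g.(\h.((f h) (g h))))))) q) q)
Step 1: ((((\e.(((\f.(\g.(\h.(f (g h))))) e) e)) ((\f.(\g.(\h.((f h) g)))) (\f.(\g.(\h.((f h) (g h))))))) q) q)
Step 2: (((((\f.(\g.(\h.(f (g h))))) ((\f.(\g.(\h.((f h) g)))) (\f.(\g.(\h.((f h) (g h))))))) ((\f.(\g.(\h.((f h) g)))) (\f.(\g.(\h.((f h) (g h))))))) q) q)
Step 3: ((((\g.(\h.(((\f.(\g.(\h.((f h) g)))) (\f.(\g.(\h.((f h) (g h)))))) (g h)))) ((\f.(\g.(\h.((f h) g)))) (\f.(\g.(\h.((f h) (g h))))))) q) q)
Step 4: (((\h.(((\f.(\g.(\h.((f h) g)))) (\f.(\g.(\h.((f h) (g h)))))) (((\f.(\g.(\h.((f h) g)))) (\f.(\g.(\h.((f h) (g h)))))) h))) q) q)

Answer: (((\h.(((\f.(\g.(\h.((f h) g)))) (\f.(\g.(\h.((f h) (g h)))))) (((\f.(\g.(\h.((f h) g)))) (\f.(\g.(\h.((f h) (g h)))))) h))) q) q)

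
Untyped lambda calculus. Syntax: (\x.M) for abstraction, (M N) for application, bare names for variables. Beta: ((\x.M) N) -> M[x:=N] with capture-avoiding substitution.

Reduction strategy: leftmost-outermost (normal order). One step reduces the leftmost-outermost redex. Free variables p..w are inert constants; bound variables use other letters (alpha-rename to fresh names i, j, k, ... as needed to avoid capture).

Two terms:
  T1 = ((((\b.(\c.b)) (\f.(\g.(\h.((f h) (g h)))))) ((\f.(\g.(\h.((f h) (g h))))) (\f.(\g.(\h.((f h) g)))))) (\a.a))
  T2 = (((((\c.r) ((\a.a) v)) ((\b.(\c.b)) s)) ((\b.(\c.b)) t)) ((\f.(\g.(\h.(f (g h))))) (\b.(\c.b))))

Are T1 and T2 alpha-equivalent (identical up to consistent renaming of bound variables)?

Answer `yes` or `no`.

Answer: no

Derivation:
Term 1: ((((\b.(\c.b)) (\f.(\g.(\h.((f h) (g h)))))) ((\f.(\g.(\h.((f h) (g h))))) (\f.(\g.(\h.((f h) g)))))) (\a.a))
Term 2: (((((\c.r) ((\a.a) v)) ((\b.(\c.b)) s)) ((\b.(\c.b)) t)) ((\f.(\g.(\h.(f (g h))))) (\b.(\c.b))))
Alpha-equivalence: compare structure up to binder renaming.
Result: False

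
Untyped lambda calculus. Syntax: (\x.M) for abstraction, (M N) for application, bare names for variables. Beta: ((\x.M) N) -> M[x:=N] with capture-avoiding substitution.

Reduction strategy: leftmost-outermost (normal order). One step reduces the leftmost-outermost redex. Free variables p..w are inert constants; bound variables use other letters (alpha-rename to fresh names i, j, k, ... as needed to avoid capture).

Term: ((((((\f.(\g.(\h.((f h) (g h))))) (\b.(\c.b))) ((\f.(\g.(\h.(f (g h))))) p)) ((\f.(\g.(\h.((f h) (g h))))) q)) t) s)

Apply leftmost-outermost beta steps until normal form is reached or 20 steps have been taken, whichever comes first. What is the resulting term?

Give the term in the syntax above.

Step 0: ((((((\f.(\g.(\h.((f h) (g h))))) (\b.(\c.b))) ((\f.(\g.(\h.(f (g h))))) p)) ((\f.(\g.(\h.((f h) (g h))))) q)) t) s)
Step 1: (((((\g.(\h.(((\b.(\c.b)) h) (g h)))) ((\f.(\g.(\h.(f (g h))))) p)) ((\f.(\g.(\h.((f h) (g h))))) q)) t) s)
Step 2: ((((\h.(((\b.(\c.b)) h) (((\f.(\g.(\h.(f (g h))))) p) h))) ((\f.(\g.(\h.((f h) (g h))))) q)) t) s)
Step 3: (((((\b.(\c.b)) ((\f.(\g.(\h.((f h) (g h))))) q)) (((\f.(\g.(\h.(f (g h))))) p) ((\f.(\g.(\h.((f h) (g h))))) q))) t) s)
Step 4: ((((\c.((\f.(\g.(\h.((f h) (g h))))) q)) (((\f.(\g.(\h.(f (g h))))) p) ((\f.(\g.(\h.((f h) (g h))))) q))) t) s)
Step 5: ((((\f.(\g.(\h.((f h) (g h))))) q) t) s)
Step 6: (((\g.(\h.((q h) (g h)))) t) s)
Step 7: ((\h.((q h) (t h))) s)
Step 8: ((q s) (t s))

Answer: ((q s) (t s))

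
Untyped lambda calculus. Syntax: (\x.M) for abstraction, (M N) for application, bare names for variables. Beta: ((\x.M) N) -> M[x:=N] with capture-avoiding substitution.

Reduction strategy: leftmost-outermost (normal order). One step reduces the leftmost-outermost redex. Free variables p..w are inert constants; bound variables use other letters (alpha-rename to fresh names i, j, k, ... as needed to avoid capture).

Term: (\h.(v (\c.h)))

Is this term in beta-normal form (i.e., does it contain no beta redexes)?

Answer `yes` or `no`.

Answer: yes

Derivation:
Term: (\h.(v (\c.h)))
No beta redexes found.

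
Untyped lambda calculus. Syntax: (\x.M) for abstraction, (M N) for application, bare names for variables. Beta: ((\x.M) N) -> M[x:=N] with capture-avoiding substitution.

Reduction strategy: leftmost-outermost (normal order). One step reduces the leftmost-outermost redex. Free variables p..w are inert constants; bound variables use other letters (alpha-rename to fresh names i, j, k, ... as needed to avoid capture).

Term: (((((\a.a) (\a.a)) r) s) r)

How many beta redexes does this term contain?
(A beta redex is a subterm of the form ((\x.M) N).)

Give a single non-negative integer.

Answer: 1

Derivation:
Term: (((((\a.a) (\a.a)) r) s) r)
  Redex: ((\a.a) (\a.a))
Total redexes: 1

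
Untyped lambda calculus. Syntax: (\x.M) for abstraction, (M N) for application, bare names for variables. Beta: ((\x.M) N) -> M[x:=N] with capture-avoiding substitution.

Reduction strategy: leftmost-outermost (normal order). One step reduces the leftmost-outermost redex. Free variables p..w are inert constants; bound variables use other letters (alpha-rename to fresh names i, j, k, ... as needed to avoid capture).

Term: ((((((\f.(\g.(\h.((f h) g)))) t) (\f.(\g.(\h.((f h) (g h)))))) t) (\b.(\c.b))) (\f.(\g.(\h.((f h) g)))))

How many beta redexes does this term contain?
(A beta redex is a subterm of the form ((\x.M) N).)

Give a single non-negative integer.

Answer: 1

Derivation:
Term: ((((((\f.(\g.(\h.((f h) g)))) t) (\f.(\g.(\h.((f h) (g h)))))) t) (\b.(\c.b))) (\f.(\g.(\h.((f h) g)))))
  Redex: ((\f.(\g.(\h.((f h) g)))) t)
Total redexes: 1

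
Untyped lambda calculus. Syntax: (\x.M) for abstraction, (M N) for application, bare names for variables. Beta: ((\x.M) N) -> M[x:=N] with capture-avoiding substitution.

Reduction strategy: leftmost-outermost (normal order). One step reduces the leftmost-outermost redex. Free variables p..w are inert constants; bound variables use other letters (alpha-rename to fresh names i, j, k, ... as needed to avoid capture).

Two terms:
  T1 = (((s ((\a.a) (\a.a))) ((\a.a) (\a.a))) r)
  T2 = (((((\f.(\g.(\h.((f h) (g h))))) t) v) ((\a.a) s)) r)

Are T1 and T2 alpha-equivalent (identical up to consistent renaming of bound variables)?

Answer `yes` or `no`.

Answer: no

Derivation:
Term 1: (((s ((\a.a) (\a.a))) ((\a.a) (\a.a))) r)
Term 2: (((((\f.(\g.(\h.((f h) (g h))))) t) v) ((\a.a) s)) r)
Alpha-equivalence: compare structure up to binder renaming.
Result: False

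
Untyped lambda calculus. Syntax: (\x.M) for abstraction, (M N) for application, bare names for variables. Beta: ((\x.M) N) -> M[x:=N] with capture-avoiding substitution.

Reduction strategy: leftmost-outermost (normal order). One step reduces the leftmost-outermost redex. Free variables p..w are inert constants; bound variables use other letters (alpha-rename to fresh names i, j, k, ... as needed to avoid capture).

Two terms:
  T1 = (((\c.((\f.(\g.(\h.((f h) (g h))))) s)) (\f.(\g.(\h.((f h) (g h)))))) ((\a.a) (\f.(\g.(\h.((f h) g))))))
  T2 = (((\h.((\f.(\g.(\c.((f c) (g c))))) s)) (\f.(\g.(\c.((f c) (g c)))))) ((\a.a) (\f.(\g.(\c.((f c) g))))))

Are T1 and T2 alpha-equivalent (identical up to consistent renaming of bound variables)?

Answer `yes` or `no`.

Answer: yes

Derivation:
Term 1: (((\c.((\f.(\g.(\h.((f h) (g h))))) s)) (\f.(\g.(\h.((f h) (g h)))))) ((\a.a) (\f.(\g.(\h.((f h) g))))))
Term 2: (((\h.((\f.(\g.(\c.((f c) (g c))))) s)) (\f.(\g.(\c.((f c) (g c)))))) ((\a.a) (\f.(\g.(\c.((f c) g))))))
Alpha-equivalence: compare structure up to binder renaming.
Result: True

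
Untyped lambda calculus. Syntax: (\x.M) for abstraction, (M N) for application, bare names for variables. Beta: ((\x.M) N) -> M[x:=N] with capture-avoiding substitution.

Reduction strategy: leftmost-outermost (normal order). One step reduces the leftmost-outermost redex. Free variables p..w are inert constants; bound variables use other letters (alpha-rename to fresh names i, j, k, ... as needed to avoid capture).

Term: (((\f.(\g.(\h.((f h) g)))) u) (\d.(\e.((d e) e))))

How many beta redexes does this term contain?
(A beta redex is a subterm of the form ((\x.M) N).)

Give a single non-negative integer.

Term: (((\f.(\g.(\h.((f h) g)))) u) (\d.(\e.((d e) e))))
  Redex: ((\f.(\g.(\h.((f h) g)))) u)
Total redexes: 1

Answer: 1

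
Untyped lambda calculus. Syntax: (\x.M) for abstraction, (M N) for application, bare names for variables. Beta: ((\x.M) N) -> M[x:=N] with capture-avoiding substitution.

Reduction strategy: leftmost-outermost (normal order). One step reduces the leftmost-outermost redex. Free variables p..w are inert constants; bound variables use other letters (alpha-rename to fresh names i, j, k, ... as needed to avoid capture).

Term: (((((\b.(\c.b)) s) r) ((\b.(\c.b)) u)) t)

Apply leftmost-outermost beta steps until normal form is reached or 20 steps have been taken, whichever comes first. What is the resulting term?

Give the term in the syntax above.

Answer: ((s (\c.u)) t)

Derivation:
Step 0: (((((\b.(\c.b)) s) r) ((\b.(\c.b)) u)) t)
Step 1: ((((\c.s) r) ((\b.(\c.b)) u)) t)
Step 2: ((s ((\b.(\c.b)) u)) t)
Step 3: ((s (\c.u)) t)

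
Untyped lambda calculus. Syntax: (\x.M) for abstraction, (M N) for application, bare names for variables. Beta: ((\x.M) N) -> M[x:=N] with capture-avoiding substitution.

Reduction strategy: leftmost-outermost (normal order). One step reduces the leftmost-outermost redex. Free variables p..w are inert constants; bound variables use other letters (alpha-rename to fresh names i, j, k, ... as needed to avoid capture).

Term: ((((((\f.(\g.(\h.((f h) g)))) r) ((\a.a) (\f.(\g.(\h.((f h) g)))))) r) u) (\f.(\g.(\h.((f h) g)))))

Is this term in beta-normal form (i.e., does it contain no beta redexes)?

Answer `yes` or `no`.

Answer: no

Derivation:
Term: ((((((\f.(\g.(\h.((f h) g)))) r) ((\a.a) (\f.(\g.(\h.((f h) g)))))) r) u) (\f.(\g.(\h.((f h) g)))))
Found 2 beta redex(es).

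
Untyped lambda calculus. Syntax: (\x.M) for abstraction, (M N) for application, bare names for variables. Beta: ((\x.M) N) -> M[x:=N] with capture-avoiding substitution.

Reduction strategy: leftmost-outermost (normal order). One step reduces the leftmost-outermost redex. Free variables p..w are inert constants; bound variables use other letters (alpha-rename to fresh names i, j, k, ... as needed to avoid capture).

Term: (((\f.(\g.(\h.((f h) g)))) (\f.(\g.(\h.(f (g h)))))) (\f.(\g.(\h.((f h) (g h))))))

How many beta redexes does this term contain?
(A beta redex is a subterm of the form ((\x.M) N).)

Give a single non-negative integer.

Answer: 1

Derivation:
Term: (((\f.(\g.(\h.((f h) g)))) (\f.(\g.(\h.(f (g h)))))) (\f.(\g.(\h.((f h) (g h))))))
  Redex: ((\f.(\g.(\h.((f h) g)))) (\f.(\g.(\h.(f (g h))))))
Total redexes: 1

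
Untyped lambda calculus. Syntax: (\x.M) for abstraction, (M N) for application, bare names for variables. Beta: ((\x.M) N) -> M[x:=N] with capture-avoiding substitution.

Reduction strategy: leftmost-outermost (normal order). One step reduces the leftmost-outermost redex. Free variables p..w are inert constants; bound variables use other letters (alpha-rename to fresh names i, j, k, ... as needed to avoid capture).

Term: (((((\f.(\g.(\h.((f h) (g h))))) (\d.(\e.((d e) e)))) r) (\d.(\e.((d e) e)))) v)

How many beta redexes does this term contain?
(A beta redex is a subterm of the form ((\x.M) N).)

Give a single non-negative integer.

Term: (((((\f.(\g.(\h.((f h) (g h))))) (\d.(\e.((d e) e)))) r) (\d.(\e.((d e) e)))) v)
  Redex: ((\f.(\g.(\h.((f h) (g h))))) (\d.(\e.((d e) e))))
Total redexes: 1

Answer: 1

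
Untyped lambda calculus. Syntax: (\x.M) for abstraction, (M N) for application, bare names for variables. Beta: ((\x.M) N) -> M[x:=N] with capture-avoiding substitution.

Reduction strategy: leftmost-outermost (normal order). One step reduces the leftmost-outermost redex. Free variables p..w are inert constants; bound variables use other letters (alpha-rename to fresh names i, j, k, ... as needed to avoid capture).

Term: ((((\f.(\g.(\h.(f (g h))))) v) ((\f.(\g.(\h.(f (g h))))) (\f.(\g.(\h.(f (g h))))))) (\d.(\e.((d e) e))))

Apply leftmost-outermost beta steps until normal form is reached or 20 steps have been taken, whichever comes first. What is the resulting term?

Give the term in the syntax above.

Step 0: ((((\f.(\g.(\h.(f (g h))))) v) ((\f.(\g.(\h.(f (g h))))) (\f.(\g.(\h.(f (g h))))))) (\d.(\e.((d e) e))))
Step 1: (((\g.(\h.(v (g h)))) ((\f.(\g.(\h.(f (g h))))) (\f.(\g.(\h.(f (g h))))))) (\d.(\e.((d e) e))))
Step 2: ((\h.(v (((\f.(\g.(\h.(f (g h))))) (\f.(\g.(\h.(f (g h)))))) h))) (\d.(\e.((d e) e))))
Step 3: (v (((\f.(\g.(\h.(f (g h))))) (\f.(\g.(\h.(f (g h)))))) (\d.(\e.((d e) e)))))
Step 4: (v ((\g.(\h.((\f.(\g.(\h.(f (g h))))) (g h)))) (\d.(\e.((d e) e)))))
Step 5: (v (\h.((\f.(\g.(\h.(f (g h))))) ((\d.(\e.((d e) e))) h))))
Step 6: (v (\h.(\g.(\i.(((\d.(\e.((d e) e))) h) (g i))))))
Step 7: (v (\h.(\g.(\i.((\e.((h e) e)) (g i))))))
Step 8: (v (\h.(\g.(\i.((h (g i)) (g i))))))

Answer: (v (\h.(\g.(\i.((h (g i)) (g i))))))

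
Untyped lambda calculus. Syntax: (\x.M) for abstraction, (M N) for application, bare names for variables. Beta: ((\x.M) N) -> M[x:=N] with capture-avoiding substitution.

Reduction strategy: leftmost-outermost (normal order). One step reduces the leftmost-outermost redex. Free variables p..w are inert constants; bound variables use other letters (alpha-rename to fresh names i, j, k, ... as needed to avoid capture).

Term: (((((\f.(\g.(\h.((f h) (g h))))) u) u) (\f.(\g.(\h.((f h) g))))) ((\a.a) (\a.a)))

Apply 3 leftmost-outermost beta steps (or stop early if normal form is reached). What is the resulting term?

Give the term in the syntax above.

Step 0: (((((\f.(\g.(\h.((f h) (g h))))) u) u) (\f.(\g.(\h.((f h) g))))) ((\a.a) (\a.a)))
Step 1: ((((\g.(\h.((u h) (g h)))) u) (\f.(\g.(\h.((f h) g))))) ((\a.a) (\a.a)))
Step 2: (((\h.((u h) (u h))) (\f.(\g.(\h.((f h) g))))) ((\a.a) (\a.a)))
Step 3: (((u (\f.(\g.(\h.((f h) g))))) (u (\f.(\g.(\h.((f h) g)))))) ((\a.a) (\a.a)))

Answer: (((u (\f.(\g.(\h.((f h) g))))) (u (\f.(\g.(\h.((f h) g)))))) ((\a.a) (\a.a)))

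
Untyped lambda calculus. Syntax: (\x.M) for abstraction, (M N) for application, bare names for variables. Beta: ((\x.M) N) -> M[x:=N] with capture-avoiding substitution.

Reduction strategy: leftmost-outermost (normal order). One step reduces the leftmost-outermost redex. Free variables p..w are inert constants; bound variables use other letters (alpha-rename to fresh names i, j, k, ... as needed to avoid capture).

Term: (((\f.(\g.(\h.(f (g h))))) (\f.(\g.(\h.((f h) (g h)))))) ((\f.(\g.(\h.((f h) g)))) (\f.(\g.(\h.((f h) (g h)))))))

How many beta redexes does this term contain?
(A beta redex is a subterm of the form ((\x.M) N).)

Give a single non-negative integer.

Answer: 2

Derivation:
Term: (((\f.(\g.(\h.(f (g h))))) (\f.(\g.(\h.((f h) (g h)))))) ((\f.(\g.(\h.((f h) g)))) (\f.(\g.(\h.((f h) (g h)))))))
  Redex: ((\f.(\g.(\h.(f (g h))))) (\f.(\g.(\h.((f h) (g h))))))
  Redex: ((\f.(\g.(\h.((f h) g)))) (\f.(\g.(\h.((f h) (g h))))))
Total redexes: 2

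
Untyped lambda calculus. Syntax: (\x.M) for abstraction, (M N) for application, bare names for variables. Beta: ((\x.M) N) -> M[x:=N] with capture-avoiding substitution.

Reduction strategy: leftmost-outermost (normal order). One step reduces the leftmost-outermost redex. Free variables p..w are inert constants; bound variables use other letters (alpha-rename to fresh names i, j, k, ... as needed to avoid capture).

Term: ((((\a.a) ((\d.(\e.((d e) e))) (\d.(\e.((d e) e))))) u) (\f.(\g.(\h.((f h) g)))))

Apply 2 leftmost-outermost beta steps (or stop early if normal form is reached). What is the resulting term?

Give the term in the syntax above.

Step 0: ((((\a.a) ((\d.(\e.((d e) e))) (\d.(\e.((d e) e))))) u) (\f.(\g.(\h.((f h) g)))))
Step 1: ((((\d.(\e.((d e) e))) (\d.(\e.((d e) e)))) u) (\f.(\g.(\h.((f h) g)))))
Step 2: (((\e.(((\d.(\e.((d e) e))) e) e)) u) (\f.(\g.(\h.((f h) g)))))

Answer: (((\e.(((\d.(\e.((d e) e))) e) e)) u) (\f.(\g.(\h.((f h) g)))))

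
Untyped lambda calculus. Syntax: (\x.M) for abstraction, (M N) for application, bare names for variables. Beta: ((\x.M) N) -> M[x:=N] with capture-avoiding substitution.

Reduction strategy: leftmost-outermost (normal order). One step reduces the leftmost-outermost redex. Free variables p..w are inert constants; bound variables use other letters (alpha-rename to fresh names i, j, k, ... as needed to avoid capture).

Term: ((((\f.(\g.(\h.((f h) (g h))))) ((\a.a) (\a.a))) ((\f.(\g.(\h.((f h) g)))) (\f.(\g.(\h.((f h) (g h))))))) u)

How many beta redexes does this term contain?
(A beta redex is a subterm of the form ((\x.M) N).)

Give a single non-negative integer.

Term: ((((\f.(\g.(\h.((f h) (g h))))) ((\a.a) (\a.a))) ((\f.(\g.(\h.((f h) g)))) (\f.(\g.(\h.((f h) (g h))))))) u)
  Redex: ((\f.(\g.(\h.((f h) (g h))))) ((\a.a) (\a.a)))
  Redex: ((\a.a) (\a.a))
  Redex: ((\f.(\g.(\h.((f h) g)))) (\f.(\g.(\h.((f h) (g h))))))
Total redexes: 3

Answer: 3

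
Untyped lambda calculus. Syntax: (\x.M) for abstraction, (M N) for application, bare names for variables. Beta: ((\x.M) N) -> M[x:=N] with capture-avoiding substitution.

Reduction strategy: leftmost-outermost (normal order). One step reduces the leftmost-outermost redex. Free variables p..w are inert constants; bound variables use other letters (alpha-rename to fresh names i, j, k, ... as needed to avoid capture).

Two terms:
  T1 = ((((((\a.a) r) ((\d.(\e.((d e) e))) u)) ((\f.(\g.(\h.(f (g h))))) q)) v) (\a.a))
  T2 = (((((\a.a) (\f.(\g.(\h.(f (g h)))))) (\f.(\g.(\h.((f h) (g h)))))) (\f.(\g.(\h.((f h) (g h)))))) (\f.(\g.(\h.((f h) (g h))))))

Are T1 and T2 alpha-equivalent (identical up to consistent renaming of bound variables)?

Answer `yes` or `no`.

Answer: no

Derivation:
Term 1: ((((((\a.a) r) ((\d.(\e.((d e) e))) u)) ((\f.(\g.(\h.(f (g h))))) q)) v) (\a.a))
Term 2: (((((\a.a) (\f.(\g.(\h.(f (g h)))))) (\f.(\g.(\h.((f h) (g h)))))) (\f.(\g.(\h.((f h) (g h)))))) (\f.(\g.(\h.((f h) (g h))))))
Alpha-equivalence: compare structure up to binder renaming.
Result: False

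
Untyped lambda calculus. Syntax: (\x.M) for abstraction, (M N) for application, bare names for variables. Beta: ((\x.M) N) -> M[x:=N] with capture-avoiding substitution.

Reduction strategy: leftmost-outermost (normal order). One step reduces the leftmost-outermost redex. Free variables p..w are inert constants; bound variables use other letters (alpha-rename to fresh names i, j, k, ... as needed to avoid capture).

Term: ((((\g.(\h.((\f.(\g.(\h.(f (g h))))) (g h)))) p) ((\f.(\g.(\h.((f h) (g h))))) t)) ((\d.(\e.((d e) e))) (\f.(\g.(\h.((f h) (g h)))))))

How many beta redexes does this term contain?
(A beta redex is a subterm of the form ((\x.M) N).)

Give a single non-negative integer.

Term: ((((\g.(\h.((\f.(\g.(\h.(f (g h))))) (g h)))) p) ((\f.(\g.(\h.((f h) (g h))))) t)) ((\d.(\e.((d e) e))) (\f.(\g.(\h.((f h) (g h)))))))
  Redex: ((\g.(\h.((\f.(\g.(\h.(f (g h))))) (g h)))) p)
  Redex: ((\f.(\g.(\h.(f (g h))))) (g h))
  Redex: ((\f.(\g.(\h.((f h) (g h))))) t)
  Redex: ((\d.(\e.((d e) e))) (\f.(\g.(\h.((f h) (g h))))))
Total redexes: 4

Answer: 4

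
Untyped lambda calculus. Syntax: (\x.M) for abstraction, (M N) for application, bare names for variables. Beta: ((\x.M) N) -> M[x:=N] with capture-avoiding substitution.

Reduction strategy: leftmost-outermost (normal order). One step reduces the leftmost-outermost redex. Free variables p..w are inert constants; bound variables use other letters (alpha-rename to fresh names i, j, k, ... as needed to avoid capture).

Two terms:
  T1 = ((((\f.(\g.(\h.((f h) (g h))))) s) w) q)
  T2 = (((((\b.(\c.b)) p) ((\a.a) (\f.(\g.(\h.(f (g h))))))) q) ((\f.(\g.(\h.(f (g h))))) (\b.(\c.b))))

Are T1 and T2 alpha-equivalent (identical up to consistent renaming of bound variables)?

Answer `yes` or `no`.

Term 1: ((((\f.(\g.(\h.((f h) (g h))))) s) w) q)
Term 2: (((((\b.(\c.b)) p) ((\a.a) (\f.(\g.(\h.(f (g h))))))) q) ((\f.(\g.(\h.(f (g h))))) (\b.(\c.b))))
Alpha-equivalence: compare structure up to binder renaming.
Result: False

Answer: no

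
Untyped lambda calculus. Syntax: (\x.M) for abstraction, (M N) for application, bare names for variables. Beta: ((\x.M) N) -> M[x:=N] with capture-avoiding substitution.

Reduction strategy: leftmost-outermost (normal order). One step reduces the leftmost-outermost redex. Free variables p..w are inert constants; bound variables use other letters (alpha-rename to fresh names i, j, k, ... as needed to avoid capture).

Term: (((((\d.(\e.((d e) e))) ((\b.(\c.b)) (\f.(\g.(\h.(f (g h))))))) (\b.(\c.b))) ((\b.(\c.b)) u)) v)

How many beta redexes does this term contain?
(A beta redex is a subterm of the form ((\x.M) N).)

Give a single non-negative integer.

Term: (((((\d.(\e.((d e) e))) ((\b.(\c.b)) (\f.(\g.(\h.(f (g h))))))) (\b.(\c.b))) ((\b.(\c.b)) u)) v)
  Redex: ((\d.(\e.((d e) e))) ((\b.(\c.b)) (\f.(\g.(\h.(f (g h)))))))
  Redex: ((\b.(\c.b)) (\f.(\g.(\h.(f (g h))))))
  Redex: ((\b.(\c.b)) u)
Total redexes: 3

Answer: 3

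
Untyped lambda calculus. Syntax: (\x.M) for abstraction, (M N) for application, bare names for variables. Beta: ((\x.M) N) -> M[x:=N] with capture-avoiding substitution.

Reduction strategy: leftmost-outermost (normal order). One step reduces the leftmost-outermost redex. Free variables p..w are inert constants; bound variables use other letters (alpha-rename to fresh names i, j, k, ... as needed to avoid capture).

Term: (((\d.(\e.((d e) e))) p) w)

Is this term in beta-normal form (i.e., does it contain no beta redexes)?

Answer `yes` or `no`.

Answer: no

Derivation:
Term: (((\d.(\e.((d e) e))) p) w)
Found 1 beta redex(es).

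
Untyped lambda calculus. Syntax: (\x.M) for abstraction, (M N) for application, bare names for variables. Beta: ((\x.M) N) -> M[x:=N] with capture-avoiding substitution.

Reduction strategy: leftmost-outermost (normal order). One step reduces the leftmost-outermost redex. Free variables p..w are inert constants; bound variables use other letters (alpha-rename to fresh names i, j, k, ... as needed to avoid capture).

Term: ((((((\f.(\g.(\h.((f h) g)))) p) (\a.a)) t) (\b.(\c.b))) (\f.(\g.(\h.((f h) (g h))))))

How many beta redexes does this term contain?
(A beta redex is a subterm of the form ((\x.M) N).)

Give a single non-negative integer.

Term: ((((((\f.(\g.(\h.((f h) g)))) p) (\a.a)) t) (\b.(\c.b))) (\f.(\g.(\h.((f h) (g h))))))
  Redex: ((\f.(\g.(\h.((f h) g)))) p)
Total redexes: 1

Answer: 1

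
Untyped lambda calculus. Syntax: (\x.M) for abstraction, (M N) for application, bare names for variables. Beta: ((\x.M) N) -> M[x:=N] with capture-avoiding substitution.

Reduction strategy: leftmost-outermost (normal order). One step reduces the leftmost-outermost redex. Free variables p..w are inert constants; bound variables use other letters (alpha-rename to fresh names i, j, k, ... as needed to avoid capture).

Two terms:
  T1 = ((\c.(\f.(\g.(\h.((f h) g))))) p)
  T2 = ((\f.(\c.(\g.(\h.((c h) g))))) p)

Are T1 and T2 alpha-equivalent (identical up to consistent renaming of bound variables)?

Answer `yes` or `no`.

Answer: yes

Derivation:
Term 1: ((\c.(\f.(\g.(\h.((f h) g))))) p)
Term 2: ((\f.(\c.(\g.(\h.((c h) g))))) p)
Alpha-equivalence: compare structure up to binder renaming.
Result: True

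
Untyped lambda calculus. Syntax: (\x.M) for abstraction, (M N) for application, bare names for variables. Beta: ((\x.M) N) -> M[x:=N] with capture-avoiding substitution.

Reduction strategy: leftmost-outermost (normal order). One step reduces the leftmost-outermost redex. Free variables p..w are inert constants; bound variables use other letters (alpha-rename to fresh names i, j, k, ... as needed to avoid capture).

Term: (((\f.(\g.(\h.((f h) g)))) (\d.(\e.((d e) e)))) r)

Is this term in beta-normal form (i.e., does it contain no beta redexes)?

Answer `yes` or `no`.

Answer: no

Derivation:
Term: (((\f.(\g.(\h.((f h) g)))) (\d.(\e.((d e) e)))) r)
Found 1 beta redex(es).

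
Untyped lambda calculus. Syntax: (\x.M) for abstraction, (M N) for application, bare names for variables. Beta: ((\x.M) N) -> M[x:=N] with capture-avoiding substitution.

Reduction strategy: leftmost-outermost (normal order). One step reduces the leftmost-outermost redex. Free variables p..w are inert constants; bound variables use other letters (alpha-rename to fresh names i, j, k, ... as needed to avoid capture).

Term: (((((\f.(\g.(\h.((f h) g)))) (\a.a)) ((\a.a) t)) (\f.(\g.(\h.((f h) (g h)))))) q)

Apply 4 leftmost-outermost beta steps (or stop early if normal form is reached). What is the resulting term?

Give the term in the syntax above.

Step 0: (((((\f.(\g.(\h.((f h) g)))) (\a.a)) ((\a.a) t)) (\f.(\g.(\h.((f h) (g h)))))) q)
Step 1: ((((\g.(\h.(((\a.a) h) g))) ((\a.a) t)) (\f.(\g.(\h.((f h) (g h)))))) q)
Step 2: (((\h.(((\a.a) h) ((\a.a) t))) (\f.(\g.(\h.((f h) (g h)))))) q)
Step 3: ((((\a.a) (\f.(\g.(\h.((f h) (g h)))))) ((\a.a) t)) q)
Step 4: (((\f.(\g.(\h.((f h) (g h))))) ((\a.a) t)) q)

Answer: (((\f.(\g.(\h.((f h) (g h))))) ((\a.a) t)) q)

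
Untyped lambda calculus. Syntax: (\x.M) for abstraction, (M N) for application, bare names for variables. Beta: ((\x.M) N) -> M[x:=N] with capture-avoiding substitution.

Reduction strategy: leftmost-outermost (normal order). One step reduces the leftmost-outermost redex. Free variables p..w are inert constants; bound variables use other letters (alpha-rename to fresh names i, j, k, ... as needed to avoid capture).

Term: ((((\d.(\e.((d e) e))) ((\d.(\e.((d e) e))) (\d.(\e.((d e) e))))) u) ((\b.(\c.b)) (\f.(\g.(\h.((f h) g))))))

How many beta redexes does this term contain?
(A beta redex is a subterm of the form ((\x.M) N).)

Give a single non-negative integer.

Answer: 3

Derivation:
Term: ((((\d.(\e.((d e) e))) ((\d.(\e.((d e) e))) (\d.(\e.((d e) e))))) u) ((\b.(\c.b)) (\f.(\g.(\h.((f h) g))))))
  Redex: ((\d.(\e.((d e) e))) ((\d.(\e.((d e) e))) (\d.(\e.((d e) e)))))
  Redex: ((\d.(\e.((d e) e))) (\d.(\e.((d e) e))))
  Redex: ((\b.(\c.b)) (\f.(\g.(\h.((f h) g)))))
Total redexes: 3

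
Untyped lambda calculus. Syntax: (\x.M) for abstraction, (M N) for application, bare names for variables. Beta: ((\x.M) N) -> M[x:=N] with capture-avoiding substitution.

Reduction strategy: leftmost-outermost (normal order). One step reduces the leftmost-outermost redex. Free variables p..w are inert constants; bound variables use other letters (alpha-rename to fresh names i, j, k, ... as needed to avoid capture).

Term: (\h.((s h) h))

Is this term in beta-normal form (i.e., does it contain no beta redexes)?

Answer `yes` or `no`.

Term: (\h.((s h) h))
No beta redexes found.

Answer: yes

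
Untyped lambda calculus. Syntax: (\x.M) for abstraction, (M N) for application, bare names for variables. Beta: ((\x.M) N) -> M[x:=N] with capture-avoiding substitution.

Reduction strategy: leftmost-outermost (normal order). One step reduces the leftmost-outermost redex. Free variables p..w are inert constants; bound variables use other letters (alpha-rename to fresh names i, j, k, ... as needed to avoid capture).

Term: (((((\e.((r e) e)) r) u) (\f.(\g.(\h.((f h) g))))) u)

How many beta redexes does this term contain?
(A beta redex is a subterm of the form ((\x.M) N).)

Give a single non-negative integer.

Answer: 1

Derivation:
Term: (((((\e.((r e) e)) r) u) (\f.(\g.(\h.((f h) g))))) u)
  Redex: ((\e.((r e) e)) r)
Total redexes: 1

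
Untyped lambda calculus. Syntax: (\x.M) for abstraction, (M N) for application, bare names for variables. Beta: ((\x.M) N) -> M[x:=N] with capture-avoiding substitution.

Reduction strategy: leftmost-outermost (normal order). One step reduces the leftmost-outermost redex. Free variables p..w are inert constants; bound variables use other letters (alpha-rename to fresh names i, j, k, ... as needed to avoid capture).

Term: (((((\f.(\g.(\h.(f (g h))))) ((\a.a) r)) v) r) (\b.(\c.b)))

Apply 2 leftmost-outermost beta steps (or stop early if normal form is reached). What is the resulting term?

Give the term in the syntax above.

Step 0: (((((\f.(\g.(\h.(f (g h))))) ((\a.a) r)) v) r) (\b.(\c.b)))
Step 1: ((((\g.(\h.(((\a.a) r) (g h)))) v) r) (\b.(\c.b)))
Step 2: (((\h.(((\a.a) r) (v h))) r) (\b.(\c.b)))

Answer: (((\h.(((\a.a) r) (v h))) r) (\b.(\c.b)))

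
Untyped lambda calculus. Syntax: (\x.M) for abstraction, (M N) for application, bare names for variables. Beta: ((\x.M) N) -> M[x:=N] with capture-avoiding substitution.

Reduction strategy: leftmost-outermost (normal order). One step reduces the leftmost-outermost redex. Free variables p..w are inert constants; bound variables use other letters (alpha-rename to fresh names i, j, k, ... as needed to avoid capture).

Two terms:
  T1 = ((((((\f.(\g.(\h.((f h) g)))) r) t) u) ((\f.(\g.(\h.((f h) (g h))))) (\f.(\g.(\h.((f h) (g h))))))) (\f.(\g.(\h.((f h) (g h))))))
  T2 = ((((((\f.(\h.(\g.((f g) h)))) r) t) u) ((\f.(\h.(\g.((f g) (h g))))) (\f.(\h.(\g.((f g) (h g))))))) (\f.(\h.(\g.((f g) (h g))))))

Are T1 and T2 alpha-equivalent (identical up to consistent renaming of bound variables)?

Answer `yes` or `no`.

Term 1: ((((((\f.(\g.(\h.((f h) g)))) r) t) u) ((\f.(\g.(\h.((f h) (g h))))) (\f.(\g.(\h.((f h) (g h))))))) (\f.(\g.(\h.((f h) (g h))))))
Term 2: ((((((\f.(\h.(\g.((f g) h)))) r) t) u) ((\f.(\h.(\g.((f g) (h g))))) (\f.(\h.(\g.((f g) (h g))))))) (\f.(\h.(\g.((f g) (h g))))))
Alpha-equivalence: compare structure up to binder renaming.
Result: True

Answer: yes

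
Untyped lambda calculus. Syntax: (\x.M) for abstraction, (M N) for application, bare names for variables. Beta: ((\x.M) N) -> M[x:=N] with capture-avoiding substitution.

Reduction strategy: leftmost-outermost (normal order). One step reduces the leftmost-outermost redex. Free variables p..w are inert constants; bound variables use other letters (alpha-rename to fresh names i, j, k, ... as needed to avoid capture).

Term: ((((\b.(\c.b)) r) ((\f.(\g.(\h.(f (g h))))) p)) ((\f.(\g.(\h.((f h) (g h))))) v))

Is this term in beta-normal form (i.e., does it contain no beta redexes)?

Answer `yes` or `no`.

Term: ((((\b.(\c.b)) r) ((\f.(\g.(\h.(f (g h))))) p)) ((\f.(\g.(\h.((f h) (g h))))) v))
Found 3 beta redex(es).

Answer: no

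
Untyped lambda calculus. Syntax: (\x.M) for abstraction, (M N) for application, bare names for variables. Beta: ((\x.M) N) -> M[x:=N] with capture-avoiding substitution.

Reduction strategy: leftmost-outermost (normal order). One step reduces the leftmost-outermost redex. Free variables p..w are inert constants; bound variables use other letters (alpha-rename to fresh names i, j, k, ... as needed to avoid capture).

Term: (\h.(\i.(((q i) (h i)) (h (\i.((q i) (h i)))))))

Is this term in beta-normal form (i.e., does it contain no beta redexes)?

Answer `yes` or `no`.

Answer: yes

Derivation:
Term: (\h.(\i.(((q i) (h i)) (h (\i.((q i) (h i)))))))
No beta redexes found.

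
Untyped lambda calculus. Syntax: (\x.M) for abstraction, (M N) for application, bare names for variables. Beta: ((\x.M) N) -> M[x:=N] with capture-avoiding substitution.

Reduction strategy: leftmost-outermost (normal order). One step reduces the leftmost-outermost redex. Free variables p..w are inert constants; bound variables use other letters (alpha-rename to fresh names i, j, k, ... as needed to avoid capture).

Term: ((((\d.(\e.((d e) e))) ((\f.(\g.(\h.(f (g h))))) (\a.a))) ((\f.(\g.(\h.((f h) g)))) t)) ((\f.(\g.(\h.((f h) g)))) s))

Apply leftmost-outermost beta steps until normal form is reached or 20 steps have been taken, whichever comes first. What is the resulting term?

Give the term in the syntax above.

Answer: ((t (\g.(\h.((s h) g)))) (\g.(\h.((t h) g))))

Derivation:
Step 0: ((((\d.(\e.((d e) e))) ((\f.(\g.(\h.(f (g h))))) (\a.a))) ((\f.(\g.(\h.((f h) g)))) t)) ((\f.(\g.(\h.((f h) g)))) s))
Step 1: (((\e.((((\f.(\g.(\h.(f (g h))))) (\a.a)) e) e)) ((\f.(\g.(\h.((f h) g)))) t)) ((\f.(\g.(\h.((f h) g)))) s))
Step 2: (((((\f.(\g.(\h.(f (g h))))) (\a.a)) ((\f.(\g.(\h.((f h) g)))) t)) ((\f.(\g.(\h.((f h) g)))) t)) ((\f.(\g.(\h.((f h) g)))) s))
Step 3: ((((\g.(\h.((\a.a) (g h)))) ((\f.(\g.(\h.((f h) g)))) t)) ((\f.(\g.(\h.((f h) g)))) t)) ((\f.(\g.(\h.((f h) g)))) s))
Step 4: (((\h.((\a.a) (((\f.(\g.(\h.((f h) g)))) t) h))) ((\f.(\g.(\h.((f h) g)))) t)) ((\f.(\g.(\h.((f h) g)))) s))
Step 5: (((\a.a) (((\f.(\g.(\h.((f h) g)))) t) ((\f.(\g.(\h.((f h) g)))) t))) ((\f.(\g.(\h.((f h) g)))) s))
Step 6: ((((\f.(\g.(\h.((f h) g)))) t) ((\f.(\g.(\h.((f h) g)))) t)) ((\f.(\g.(\h.((f h) g)))) s))
Step 7: (((\g.(\h.((t h) g))) ((\f.(\g.(\h.((f h) g)))) t)) ((\f.(\g.(\h.((f h) g)))) s))
Step 8: ((\h.((t h) ((\f.(\g.(\h.((f h) g)))) t))) ((\f.(\g.(\h.((f h) g)))) s))
Step 9: ((t ((\f.(\g.(\h.((f h) g)))) s)) ((\f.(\g.(\h.((f h) g)))) t))
Step 10: ((t (\g.(\h.((s h) g)))) ((\f.(\g.(\h.((f h) g)))) t))
Step 11: ((t (\g.(\h.((s h) g)))) (\g.(\h.((t h) g))))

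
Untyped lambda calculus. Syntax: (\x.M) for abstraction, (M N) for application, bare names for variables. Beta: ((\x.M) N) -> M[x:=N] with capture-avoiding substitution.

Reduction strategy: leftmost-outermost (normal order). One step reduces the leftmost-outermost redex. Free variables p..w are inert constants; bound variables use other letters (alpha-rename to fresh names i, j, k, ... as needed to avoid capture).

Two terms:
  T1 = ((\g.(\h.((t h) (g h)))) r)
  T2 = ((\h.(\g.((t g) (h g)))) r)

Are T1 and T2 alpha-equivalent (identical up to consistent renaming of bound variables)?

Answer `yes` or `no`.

Term 1: ((\g.(\h.((t h) (g h)))) r)
Term 2: ((\h.(\g.((t g) (h g)))) r)
Alpha-equivalence: compare structure up to binder renaming.
Result: True

Answer: yes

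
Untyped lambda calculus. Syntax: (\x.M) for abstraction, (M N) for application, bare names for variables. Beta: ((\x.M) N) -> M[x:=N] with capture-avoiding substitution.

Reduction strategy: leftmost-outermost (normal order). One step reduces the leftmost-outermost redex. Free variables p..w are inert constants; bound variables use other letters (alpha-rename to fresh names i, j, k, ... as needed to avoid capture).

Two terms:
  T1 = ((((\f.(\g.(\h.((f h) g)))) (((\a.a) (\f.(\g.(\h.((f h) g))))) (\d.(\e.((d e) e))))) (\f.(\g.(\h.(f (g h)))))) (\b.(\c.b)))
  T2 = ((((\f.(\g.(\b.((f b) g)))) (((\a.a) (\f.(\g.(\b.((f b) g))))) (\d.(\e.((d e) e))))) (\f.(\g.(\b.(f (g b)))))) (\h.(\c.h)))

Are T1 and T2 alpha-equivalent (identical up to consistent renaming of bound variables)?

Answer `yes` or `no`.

Term 1: ((((\f.(\g.(\h.((f h) g)))) (((\a.a) (\f.(\g.(\h.((f h) g))))) (\d.(\e.((d e) e))))) (\f.(\g.(\h.(f (g h)))))) (\b.(\c.b)))
Term 2: ((((\f.(\g.(\b.((f b) g)))) (((\a.a) (\f.(\g.(\b.((f b) g))))) (\d.(\e.((d e) e))))) (\f.(\g.(\b.(f (g b)))))) (\h.(\c.h)))
Alpha-equivalence: compare structure up to binder renaming.
Result: True

Answer: yes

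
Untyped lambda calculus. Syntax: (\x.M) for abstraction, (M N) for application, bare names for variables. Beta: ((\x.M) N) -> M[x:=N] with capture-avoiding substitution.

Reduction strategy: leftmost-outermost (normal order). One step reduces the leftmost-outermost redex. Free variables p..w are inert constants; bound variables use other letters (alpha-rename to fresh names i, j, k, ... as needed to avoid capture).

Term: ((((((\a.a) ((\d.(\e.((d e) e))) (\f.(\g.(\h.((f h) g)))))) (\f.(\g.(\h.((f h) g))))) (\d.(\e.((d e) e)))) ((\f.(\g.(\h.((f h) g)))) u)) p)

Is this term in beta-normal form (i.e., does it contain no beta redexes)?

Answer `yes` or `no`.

Answer: no

Derivation:
Term: ((((((\a.a) ((\d.(\e.((d e) e))) (\f.(\g.(\h.((f h) g)))))) (\f.(\g.(\h.((f h) g))))) (\d.(\e.((d e) e)))) ((\f.(\g.(\h.((f h) g)))) u)) p)
Found 3 beta redex(es).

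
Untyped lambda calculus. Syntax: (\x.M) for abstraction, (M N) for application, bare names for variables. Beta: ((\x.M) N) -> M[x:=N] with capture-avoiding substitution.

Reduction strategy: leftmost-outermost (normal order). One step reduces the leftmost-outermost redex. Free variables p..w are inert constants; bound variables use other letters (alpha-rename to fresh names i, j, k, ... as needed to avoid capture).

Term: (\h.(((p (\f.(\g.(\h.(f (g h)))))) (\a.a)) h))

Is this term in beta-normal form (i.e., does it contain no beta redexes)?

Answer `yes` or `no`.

Answer: yes

Derivation:
Term: (\h.(((p (\f.(\g.(\h.(f (g h)))))) (\a.a)) h))
No beta redexes found.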